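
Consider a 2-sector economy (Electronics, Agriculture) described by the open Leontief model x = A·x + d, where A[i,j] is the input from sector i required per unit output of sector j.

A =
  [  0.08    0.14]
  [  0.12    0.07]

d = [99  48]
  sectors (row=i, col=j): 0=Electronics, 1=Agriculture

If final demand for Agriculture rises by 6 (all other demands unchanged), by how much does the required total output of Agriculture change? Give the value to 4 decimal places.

6.5808

Form M = I − A:
  [  0.92   -0.14]
  [ -0.12    0.93]
Leontief inverse L = M⁻¹:
  [  1.1087    0.1669]
  [  0.1431    1.0968]
Total output x = L · d:
  x_0 = 1.1087·99 + 0.1669·48 = 117.7754
  x_1 = 0.1431·99 + 1.0968·48 = 66.8097
Δx_1 = L[1,1] · Δd_1 = 1.0968 · 6 = 6.5808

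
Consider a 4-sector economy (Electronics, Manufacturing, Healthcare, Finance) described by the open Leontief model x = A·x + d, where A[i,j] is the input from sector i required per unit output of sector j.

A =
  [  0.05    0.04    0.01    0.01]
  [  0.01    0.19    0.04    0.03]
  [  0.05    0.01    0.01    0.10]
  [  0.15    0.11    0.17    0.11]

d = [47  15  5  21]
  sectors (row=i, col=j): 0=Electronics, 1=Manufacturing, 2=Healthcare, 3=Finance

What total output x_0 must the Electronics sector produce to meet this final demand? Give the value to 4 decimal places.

Form M = I − A:
  [  0.95   -0.04   -0.01   -0.01]
  [ -0.01    0.81   -0.04   -0.03]
  [ -0.05   -0.01    0.99   -0.10]
  [ -0.15   -0.11   -0.17    0.89]
Leontief inverse L = M⁻¹:
  [  1.0565    0.0545    0.0155    0.0155]
  [  0.0239    1.2431    0.0588    0.0488]
  [  0.0733    0.0324    1.0324    0.1179]
  [  0.1950    0.1690    0.2071    1.1548]
Total output x = L · d:
  x_0 = 1.0565·47 + 0.0545·15 + 0.0155·5 + 0.0155·21 = 50.8727
  x_1 = 0.0239·47 + 1.2431·15 + 0.0588·5 + 0.0488·21 = 21.0877
  x_2 = 0.0733·47 + 0.0324·15 + 1.0324·5 + 0.1179·21 = 11.5688
  x_3 = 0.1950·47 + 0.1690·15 + 0.2071·5 + 1.1548·21 = 36.9857

50.8727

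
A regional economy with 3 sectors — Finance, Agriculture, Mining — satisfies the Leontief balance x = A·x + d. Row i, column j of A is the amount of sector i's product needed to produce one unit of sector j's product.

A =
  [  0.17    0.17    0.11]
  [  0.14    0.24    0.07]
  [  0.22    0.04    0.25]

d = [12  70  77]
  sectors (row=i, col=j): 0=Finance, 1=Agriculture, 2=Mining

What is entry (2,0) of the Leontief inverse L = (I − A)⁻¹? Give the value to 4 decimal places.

Form M = I − A:
  [  0.83   -0.17   -0.11]
  [ -0.14    0.76   -0.07]
  [ -0.22   -0.04    0.75]
Leontief inverse L = M⁻¹:
  [  1.3151    0.3058    0.2214]
  [  0.2792    1.3872    0.1704]
  [  0.4006    0.1637    1.4074]
Total output x = L · d:
  x_0 = 1.3151·12 + 0.3058·70 + 0.2214·77 = 54.2381
  x_1 = 0.2792·12 + 1.3872·70 + 0.1704·77 = 113.5759
  x_2 = 0.4006·12 + 0.1637·70 + 1.4074·77 = 124.6339

L[2,0] = 0.4006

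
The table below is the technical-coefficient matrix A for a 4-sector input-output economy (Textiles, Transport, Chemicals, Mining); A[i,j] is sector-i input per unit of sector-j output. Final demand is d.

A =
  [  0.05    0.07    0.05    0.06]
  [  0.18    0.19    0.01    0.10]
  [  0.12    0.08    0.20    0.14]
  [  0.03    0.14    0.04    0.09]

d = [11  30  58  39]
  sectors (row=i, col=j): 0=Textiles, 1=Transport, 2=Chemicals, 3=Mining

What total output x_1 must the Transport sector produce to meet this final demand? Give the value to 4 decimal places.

Form M = I − A:
  [  0.95   -0.07   -0.05   -0.06]
  [ -0.18    0.81   -0.01   -0.10]
  [ -0.12   -0.08    0.80   -0.14]
  [ -0.03   -0.14   -0.04    0.91]
Leontief inverse L = M⁻¹:
  [  1.0874    0.1179    0.0742    0.0961]
  [  0.2545    1.2890    0.0403    0.1646]
  [  0.2032    0.1834    1.2765    0.2299]
  [  0.0839    0.2103    0.0647    1.1375]
Total output x = L · d:
  x_0 = 1.0874·11 + 0.1179·30 + 0.0742·58 + 0.0961·39 = 23.5512
  x_1 = 0.2545·11 + 1.2890·30 + 0.0403·58 + 0.1646·39 = 50.2241
  x_2 = 0.2032·11 + 0.1834·30 + 1.2765·58 + 0.2299·39 = 90.7412
  x_3 = 0.0839·11 + 0.2103·30 + 0.0647·58 + 1.1375·39 = 55.3490

50.2241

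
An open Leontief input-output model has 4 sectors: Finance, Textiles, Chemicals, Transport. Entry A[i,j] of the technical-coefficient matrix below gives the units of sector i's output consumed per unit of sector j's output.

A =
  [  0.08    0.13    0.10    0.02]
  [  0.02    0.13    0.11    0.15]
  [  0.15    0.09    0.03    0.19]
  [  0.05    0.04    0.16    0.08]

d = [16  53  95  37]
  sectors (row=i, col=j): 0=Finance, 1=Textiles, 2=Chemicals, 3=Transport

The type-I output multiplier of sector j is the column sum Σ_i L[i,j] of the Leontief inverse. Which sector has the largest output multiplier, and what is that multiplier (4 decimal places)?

Form M = I − A:
  [  0.92   -0.13   -0.10   -0.02]
  [ -0.02    0.87   -0.11   -0.15]
  [ -0.15   -0.09    0.97   -0.19]
  [ -0.05   -0.04   -0.16    0.92]
Leontief inverse L = M⁻¹:
  [  1.1203    0.1870    0.1509    0.0860]
  [  0.0679    1.1889    0.1802    0.2325]
  [  0.1988    0.1567    1.1120    0.2595]
  [  0.0984    0.0891    0.2094    1.1469]
Total output x = L · d:
  x_0 = 1.1203·16 + 0.1870·53 + 0.1509·95 + 0.0860·37 = 45.3494
  x_1 = 0.0679·16 + 1.1889·53 + 0.1802·95 + 0.2325·37 = 89.8172
  x_2 = 0.1988·16 + 0.1567·53 + 1.1120·95 + 0.2595·37 = 126.7268
  x_3 = 0.0984·16 + 0.0891·53 + 0.2094·95 + 1.1469·37 = 68.6266
Output multipliers (column sums of L):
  Finance: 1.4854
  Textiles: 1.6216
  Chemicals: 1.6525
  Transport: 1.7249

Transport (1.7249)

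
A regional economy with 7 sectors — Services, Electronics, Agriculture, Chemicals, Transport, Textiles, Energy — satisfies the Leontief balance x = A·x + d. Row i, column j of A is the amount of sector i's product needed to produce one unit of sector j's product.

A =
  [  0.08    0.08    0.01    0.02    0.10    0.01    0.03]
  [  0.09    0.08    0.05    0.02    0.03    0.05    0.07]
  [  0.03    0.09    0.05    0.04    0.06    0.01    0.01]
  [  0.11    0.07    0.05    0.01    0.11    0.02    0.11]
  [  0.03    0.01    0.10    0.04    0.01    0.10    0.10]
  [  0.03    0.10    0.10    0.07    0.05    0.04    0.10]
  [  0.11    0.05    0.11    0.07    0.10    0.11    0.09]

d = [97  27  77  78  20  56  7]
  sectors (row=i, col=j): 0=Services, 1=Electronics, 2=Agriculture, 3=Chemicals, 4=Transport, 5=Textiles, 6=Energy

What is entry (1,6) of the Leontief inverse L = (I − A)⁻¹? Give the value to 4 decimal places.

L[1,6] = 0.1153

Form M = I − A:
  [  0.92   -0.08   -0.01   -0.02   -0.10   -0.01   -0.03]
  [ -0.09    0.92   -0.05   -0.02   -0.03   -0.05   -0.07]
  [ -0.03   -0.09    0.95   -0.04   -0.06   -0.01   -0.01]
  [ -0.11   -0.07   -0.05    0.99   -0.11   -0.02   -0.11]
  [ -0.03   -0.01   -0.10   -0.04    0.99   -0.10   -0.10]
  [ -0.03   -0.10   -0.10   -0.07   -0.05    0.96   -0.10]
  [ -0.11   -0.05   -0.11   -0.07   -0.10   -0.11    0.91]
Leontief inverse L = M⁻¹:
  [  1.1185    0.1145    0.0463    0.0400    0.1328    0.0408    0.0701]
  [  0.1378    1.1277    0.0932    0.0464    0.0747    0.0831    0.1153]
  [  0.0631    0.1225    1.0805    0.0564    0.0879    0.0336    0.0436]
  [  0.1678    0.1226    0.1068    1.0435    0.1634    0.0672    0.1676]
  [  0.0761    0.0610    0.1505    0.0716    1.0585    0.1343    0.1486]
  [  0.0911    0.1590    0.1586    0.1037    0.1061    1.0841    0.1603]
  [  0.1827    0.1260    0.1853    0.1149    0.1725    0.1645    1.1676]
Total output x = L · d:
  x_0 = 1.1185·97 + 0.1145·27 + 0.0463·77 + 0.0400·78 + 0.1328·20 + 0.0408·56 + 0.0701·7 = 123.7031
  x_1 = 0.1378·97 + 1.1277·27 + 0.0932·77 + 0.0464·78 + 0.0747·20 + 0.0831·56 + 0.1153·7 = 61.5669
  x_2 = 0.0631·97 + 0.1225·27 + 1.0805·77 + 0.0564·78 + 0.0879·20 + 0.0336·56 + 0.0436·7 = 100.9797
  x_3 = 0.1678·97 + 0.1226·27 + 0.1068·77 + 1.0435·78 + 0.1634·20 + 0.0672·56 + 0.1676·7 = 117.4118
  x_4 = 0.0761·97 + 0.0610·27 + 0.1505·77 + 0.0716·78 + 1.0585·20 + 0.1343·56 + 0.1486·7 = 55.9388
  x_5 = 0.0911·97 + 0.1590·27 + 0.1586·77 + 0.1037·78 + 0.1061·20 + 1.0841·56 + 0.1603·7 = 97.3960
  x_6 = 0.1827·97 + 0.1260·27 + 0.1853·77 + 0.1149·78 + 0.1725·20 + 0.1645·56 + 1.1676·7 = 65.1865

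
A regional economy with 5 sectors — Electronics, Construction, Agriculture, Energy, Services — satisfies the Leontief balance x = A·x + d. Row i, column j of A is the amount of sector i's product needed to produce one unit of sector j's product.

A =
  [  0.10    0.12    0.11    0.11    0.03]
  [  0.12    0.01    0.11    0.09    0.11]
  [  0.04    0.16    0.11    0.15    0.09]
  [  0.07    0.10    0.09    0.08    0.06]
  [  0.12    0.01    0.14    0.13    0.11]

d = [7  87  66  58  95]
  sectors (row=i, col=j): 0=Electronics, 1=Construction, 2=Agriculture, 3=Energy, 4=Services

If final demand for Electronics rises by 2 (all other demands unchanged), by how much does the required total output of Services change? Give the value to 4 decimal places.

Form M = I − A:
  [  0.90   -0.12   -0.11   -0.11   -0.03]
  [ -0.12    0.99   -0.11   -0.09   -0.11]
  [ -0.04   -0.16    0.89   -0.15   -0.09]
  [ -0.07   -0.10   -0.09    0.92   -0.06]
  [ -0.12   -0.01   -0.14   -0.13    0.89]
Leontief inverse L = M⁻¹:
  [  1.1760    0.1979    0.2064    0.2076    0.0990]
  [  0.1918    1.0870    0.2044    0.1872    0.1741]
  [  0.1306    0.2421    1.2240    0.2637    0.1759]
  [  0.1362    0.1635    0.1738    1.1647    0.1209]
  [  0.2012    0.1008    0.2481    0.2417    1.1842]
Total output x = L · d:
  x_0 = 1.1760·7 + 0.1979·87 + 0.2064·66 + 0.2076·58 + 0.0990·95 = 60.5082
  x_1 = 0.1918·7 + 1.0870·87 + 0.2044·66 + 0.1872·58 + 0.1741·95 = 136.8022
  x_2 = 0.1306·7 + 0.2421·87 + 1.2240·66 + 0.2637·58 + 0.1759·95 = 134.7615
  x_3 = 0.1362·7 + 0.1635·87 + 0.1738·66 + 1.1647·58 + 0.1209·95 = 105.6833
  x_4 = 0.2012·7 + 0.1008·87 + 0.2481·66 + 0.2417·58 + 1.1842·95 = 153.0724
Δx_4 = L[4,0] · Δd_0 = 0.2012 · 2 = 0.4023

0.4023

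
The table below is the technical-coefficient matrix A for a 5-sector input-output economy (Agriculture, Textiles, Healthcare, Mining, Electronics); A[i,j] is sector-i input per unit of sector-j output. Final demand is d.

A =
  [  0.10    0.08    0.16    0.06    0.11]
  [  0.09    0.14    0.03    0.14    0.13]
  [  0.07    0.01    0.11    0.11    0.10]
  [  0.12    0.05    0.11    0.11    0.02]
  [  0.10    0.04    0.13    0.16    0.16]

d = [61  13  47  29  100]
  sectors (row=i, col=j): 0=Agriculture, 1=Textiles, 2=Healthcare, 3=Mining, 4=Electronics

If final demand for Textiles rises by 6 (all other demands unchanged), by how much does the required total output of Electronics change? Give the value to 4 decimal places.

Form M = I − A:
  [  0.90   -0.08   -0.16   -0.06   -0.11]
  [ -0.09    0.86   -0.03   -0.14   -0.13]
  [ -0.07   -0.01    0.89   -0.11   -0.10]
  [ -0.12   -0.05   -0.11    0.89   -0.02]
  [ -0.10   -0.04   -0.13   -0.16    0.84]
Leontief inverse L = M⁻¹:
  [  1.1925    0.1341    0.2715    0.1734    0.2134]
  [  0.1932    1.2087    0.1424    0.2631    0.2356]
  [  0.1436    0.0468    1.2007    0.1967    0.1737]
  [  0.1941    0.0940    0.1989    1.1926    0.0920]
  [  0.2104    0.0987    0.2628    0.2908    1.2715]
Total output x = L · d:
  x_0 = 1.1925·61 + 0.1341·13 + 0.2715·47 + 0.1734·29 + 0.2134·100 = 113.6073
  x_1 = 0.1932·61 + 1.2087·13 + 0.1424·47 + 0.2631·29 + 0.2356·100 = 65.3780
  x_2 = 0.1436·61 + 0.0468·13 + 1.2007·47 + 0.1967·29 + 0.1737·100 = 88.8688
  x_3 = 0.1941·61 + 0.0940·13 + 0.1989·47 + 1.1926·29 + 0.0920·100 = 66.2004
  x_4 = 0.2104·61 + 0.0987·13 + 0.2628·47 + 0.2908·29 + 1.2715·100 = 162.0486
Δx_4 = L[4,1] · Δd_1 = 0.0987 · 6 = 0.5920

0.5920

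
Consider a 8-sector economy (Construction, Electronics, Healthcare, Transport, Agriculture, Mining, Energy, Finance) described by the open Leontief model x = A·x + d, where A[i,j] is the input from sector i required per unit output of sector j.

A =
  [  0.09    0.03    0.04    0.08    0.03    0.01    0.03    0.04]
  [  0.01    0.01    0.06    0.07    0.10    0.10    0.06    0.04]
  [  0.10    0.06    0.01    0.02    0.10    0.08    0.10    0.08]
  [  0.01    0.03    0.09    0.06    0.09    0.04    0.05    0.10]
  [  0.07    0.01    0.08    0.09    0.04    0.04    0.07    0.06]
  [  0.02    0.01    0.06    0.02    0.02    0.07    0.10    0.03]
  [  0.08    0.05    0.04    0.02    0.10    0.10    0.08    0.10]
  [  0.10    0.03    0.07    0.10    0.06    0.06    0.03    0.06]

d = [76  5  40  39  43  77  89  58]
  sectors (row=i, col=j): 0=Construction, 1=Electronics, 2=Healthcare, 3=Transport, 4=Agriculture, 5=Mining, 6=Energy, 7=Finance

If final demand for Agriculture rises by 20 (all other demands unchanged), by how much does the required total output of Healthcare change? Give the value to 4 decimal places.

3.2384

Form M = I − A:
  [  0.91   -0.03   -0.04   -0.08   -0.03   -0.01   -0.03   -0.04]
  [ -0.01    0.99   -0.06   -0.07   -0.10   -0.10   -0.06   -0.04]
  [ -0.10   -0.06    0.99   -0.02   -0.10   -0.08   -0.10   -0.08]
  [ -0.01   -0.03   -0.09    0.94   -0.09   -0.04   -0.05   -0.10]
  [ -0.07   -0.01   -0.08   -0.09    0.96   -0.04   -0.07   -0.06]
  [ -0.02   -0.01   -0.06   -0.02   -0.02    0.93   -0.10   -0.03]
  [ -0.08   -0.05   -0.04   -0.02   -0.10   -0.10    0.92   -0.10]
  [ -0.10   -0.03   -0.07   -0.10   -0.06   -0.06   -0.03    0.94]
Leontief inverse L = M⁻¹:
  [  1.1309    0.0497    0.0768    0.1198    0.0730    0.0451    0.0681    0.0829]
  [  0.0606    1.0340    0.1087    0.1150    0.1532    0.1516    0.1187    0.0953]
  [  0.1648    0.0878    1.0677    0.0804    0.1619    0.1403    0.1637    0.1424]
  [  0.0692    0.0572    0.1411    1.1127    0.1505    0.0954    0.1088    0.1600]
  [  0.1265    0.0377    0.1277    0.1387    1.0982    0.0908    0.1253    0.1189]
  [  0.0608    0.0303    0.0921    0.0497    0.0620    1.1121    0.1446    0.0718]
  [  0.1479    0.0792    0.0994    0.0817    0.1641    0.1633    1.1478    0.1646]
  [  0.1586    0.0578    0.1234    0.1554    0.1200    0.1122    0.0887    1.1207]
Total output x = L · d:
  x_0 = 1.1309·76 + 0.0497·5 + 0.0768·40 + 0.1198·39 + 0.0730·43 + 0.0451·77 + 0.0681·89 + 0.0829·58 = 111.4217
  x_1 = 0.0606·76 + 1.0340·5 + 0.1087·40 + 0.1150·39 + 0.1532·43 + 0.1516·77 + 0.1187·89 + 0.0953·58 = 52.9643
  x_2 = 0.1648·76 + 0.0878·5 + 1.0677·40 + 0.0804·39 + 0.1619·43 + 0.1403·77 + 0.1637·89 + 0.1424·58 = 99.3943
  x_3 = 0.0692·76 + 0.0572·5 + 0.1411·40 + 1.1127·39 + 0.1505·43 + 0.0954·77 + 0.1088·89 + 0.1600·58 = 87.3622
  x_4 = 0.1265·76 + 0.0377·5 + 0.1277·40 + 0.1387·39 + 1.0982·43 + 0.0908·77 + 0.1253·89 + 0.1189·58 = 92.5872
  x_5 = 0.0608·76 + 0.0303·5 + 0.0921·40 + 0.0497·39 + 0.0620·43 + 1.1121·77 + 0.1446·89 + 0.0718·58 = 115.7362
  x_6 = 0.1479·76 + 0.0792·5 + 0.0994·40 + 0.0817·39 + 0.1641·43 + 0.1633·77 + 1.1478·89 + 0.1646·58 = 150.1308
  x_7 = 0.1586·76 + 0.0578·5 + 0.1234·40 + 0.1554·39 + 0.1200·43 + 0.1122·77 + 0.0887·89 + 1.1207·58 = 110.0301
Δx_2 = L[2,4] · Δd_4 = 0.1619 · 20 = 3.2384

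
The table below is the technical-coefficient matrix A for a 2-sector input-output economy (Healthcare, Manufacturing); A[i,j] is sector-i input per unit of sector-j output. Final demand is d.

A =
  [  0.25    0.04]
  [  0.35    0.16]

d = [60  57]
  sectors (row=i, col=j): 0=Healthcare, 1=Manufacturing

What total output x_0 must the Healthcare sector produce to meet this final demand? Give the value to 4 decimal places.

85.5195

Form M = I − A:
  [  0.75   -0.04]
  [ -0.35    0.84]
Leontief inverse L = M⁻¹:
  [  1.3636    0.0649]
  [  0.5682    1.2175]
Total output x = L · d:
  x_0 = 1.3636·60 + 0.0649·57 = 85.5195
  x_1 = 0.5682·60 + 1.2175·57 = 103.4903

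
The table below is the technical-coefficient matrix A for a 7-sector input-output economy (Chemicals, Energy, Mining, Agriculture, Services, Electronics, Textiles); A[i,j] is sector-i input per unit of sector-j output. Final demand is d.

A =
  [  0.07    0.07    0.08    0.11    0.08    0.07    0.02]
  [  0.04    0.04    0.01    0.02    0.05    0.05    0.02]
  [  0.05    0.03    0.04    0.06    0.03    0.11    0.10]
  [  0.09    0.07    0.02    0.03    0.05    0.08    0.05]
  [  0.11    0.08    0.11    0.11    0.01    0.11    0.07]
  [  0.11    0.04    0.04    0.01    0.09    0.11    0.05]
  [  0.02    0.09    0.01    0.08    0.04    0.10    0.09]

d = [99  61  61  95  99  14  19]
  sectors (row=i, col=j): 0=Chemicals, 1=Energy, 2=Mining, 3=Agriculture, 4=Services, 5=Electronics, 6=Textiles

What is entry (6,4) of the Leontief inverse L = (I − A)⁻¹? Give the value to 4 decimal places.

Form M = I − A:
  [  0.93   -0.07   -0.08   -0.11   -0.08   -0.07   -0.02]
  [ -0.04    0.96   -0.01   -0.02   -0.05   -0.05   -0.02]
  [ -0.05   -0.03    0.96   -0.06   -0.03   -0.11   -0.10]
  [ -0.09   -0.07   -0.02    0.97   -0.05   -0.08   -0.05]
  [ -0.11   -0.08   -0.11   -0.11    0.99   -0.11   -0.07]
  [ -0.11   -0.04   -0.04   -0.01   -0.09    0.89   -0.05]
  [ -0.02   -0.09   -0.01   -0.08   -0.04   -0.10    0.91]
Leontief inverse L = M⁻¹:
  [  1.1364    0.1213    0.1206    0.1602    0.1260    0.1487    0.0676]
  [  0.0714    1.0645    0.0303    0.0444    0.0722    0.0867    0.0411]
  [  0.1032    0.0751    1.0703    0.1012    0.0717    0.1786    0.1424]
  [  0.1401    0.1111    0.0520    1.0708    0.0888    0.1404    0.0846]
  [  0.1834    0.1396    0.1524    0.1668    1.0685    0.2023    0.1263]
  [  0.1725    0.0891    0.0825    0.0618    0.1356    1.1852    0.0938]
  [  0.0725    0.1345    0.0377    0.1173    0.0804    0.1653    1.1293]
Total output x = L · d:
  x_0 = 1.1364·99 + 0.1213·61 + 0.1206·61 + 0.1602·95 + 0.1260·99 + 0.1487·14 + 0.0676·19 = 158.3208
  x_1 = 0.0714·99 + 1.0645·61 + 0.0303·61 + 0.0444·95 + 0.0722·99 + 0.0867·14 + 0.0411·19 = 87.2130
  x_2 = 0.1032·99 + 0.0751·61 + 1.0703·61 + 0.1012·95 + 0.0717·99 + 0.1786·14 + 0.1424·19 = 102.0018
  x_3 = 0.1401·99 + 0.1111·61 + 0.0520·61 + 1.0708·95 + 0.0888·99 + 0.1404·14 + 0.0846·19 = 137.9178
  x_4 = 0.1834·99 + 0.1396·61 + 0.1524·61 + 0.1668·95 + 1.0685·99 + 0.2023·14 + 0.1263·19 = 162.8246
  x_5 = 0.1725·99 + 0.0891·61 + 0.0825·61 + 0.0618·95 + 0.1356·99 + 1.1852·14 + 0.0938·19 = 65.2191
  x_6 = 0.0725·99 + 0.1345·61 + 0.0377·61 + 0.1173·95 + 0.0804·99 + 0.1653·14 + 1.1293·19 = 60.5538

L[6,4] = 0.0804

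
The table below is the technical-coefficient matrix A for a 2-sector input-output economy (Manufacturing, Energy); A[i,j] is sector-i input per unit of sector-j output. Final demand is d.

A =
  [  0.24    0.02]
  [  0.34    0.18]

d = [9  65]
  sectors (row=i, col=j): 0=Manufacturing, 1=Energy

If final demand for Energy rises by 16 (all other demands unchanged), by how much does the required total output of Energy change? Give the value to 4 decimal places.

19.7274

Form M = I − A:
  [  0.76   -0.02]
  [ -0.34    0.82]
Leontief inverse L = M⁻¹:
  [  1.3303    0.0324]
  [  0.5516    1.2330]
Total output x = L · d:
  x_0 = 1.3303·9 + 0.0324·65 = 14.0818
  x_1 = 0.5516·9 + 1.2330·65 = 85.1071
Δx_1 = L[1,1] · Δd_1 = 1.2330 · 16 = 19.7274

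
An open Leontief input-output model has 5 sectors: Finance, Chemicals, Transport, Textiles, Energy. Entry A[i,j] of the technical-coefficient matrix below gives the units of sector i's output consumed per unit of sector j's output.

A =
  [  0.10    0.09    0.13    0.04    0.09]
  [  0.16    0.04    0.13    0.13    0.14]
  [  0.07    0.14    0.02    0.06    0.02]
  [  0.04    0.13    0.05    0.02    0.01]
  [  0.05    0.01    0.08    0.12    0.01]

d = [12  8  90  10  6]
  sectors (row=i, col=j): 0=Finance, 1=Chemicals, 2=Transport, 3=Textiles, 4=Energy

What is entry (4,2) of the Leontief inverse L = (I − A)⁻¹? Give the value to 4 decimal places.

Form M = I − A:
  [  0.90   -0.09   -0.13   -0.04   -0.09]
  [ -0.16    0.96   -0.13   -0.13   -0.14]
  [ -0.07   -0.14    0.98   -0.06   -0.02]
  [ -0.04   -0.13   -0.05    0.98   -0.01]
  [ -0.05   -0.01   -0.08   -0.12    0.99]
Leontief inverse L = M⁻¹:
  [  1.1644    0.1512    0.1902    0.0954    0.1320]
  [  0.2343    1.1217    0.2049    0.1937    0.1860]
  [  0.1236    0.1822    1.0711    0.1021    0.0597]
  [  0.0857    0.1648    0.0907    1.0567    0.0436]
  [  0.0815    0.0537    0.1092    0.1431    1.0288]
Total output x = L · d:
  x_0 = 1.1644·12 + 0.1512·8 + 0.1902·90 + 0.0954·10 + 0.1320·6 = 34.0417
  x_1 = 0.2343·12 + 1.1217·8 + 0.2049·90 + 0.1937·10 + 0.1860·6 = 33.2827
  x_2 = 0.1236·12 + 0.1822·8 + 1.0711·90 + 0.1021·10 + 0.0597·6 = 100.7140
  x_3 = 0.0857·12 + 0.1648·8 + 0.0907·90 + 1.0567·10 + 0.0436·6 = 21.3393
  x_4 = 0.0815·12 + 0.0537·8 + 0.1092·90 + 0.1431·10 + 1.0288·6 = 18.8412

L[4,2] = 0.1092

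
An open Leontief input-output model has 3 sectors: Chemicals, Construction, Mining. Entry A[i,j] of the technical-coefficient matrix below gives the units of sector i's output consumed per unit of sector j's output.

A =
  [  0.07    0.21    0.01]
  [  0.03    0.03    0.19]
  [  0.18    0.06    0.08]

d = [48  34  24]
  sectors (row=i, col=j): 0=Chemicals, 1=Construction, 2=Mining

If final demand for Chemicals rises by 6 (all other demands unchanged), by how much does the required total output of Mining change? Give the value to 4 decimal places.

1.3155

Form M = I − A:
  [  0.93   -0.21   -0.01]
  [ -0.03    0.97   -0.19]
  [ -0.18   -0.06    0.92]
Leontief inverse L = M⁻¹:
  [  1.0950    0.2409    0.0616]
  [  0.0768    1.0612    0.2200]
  [  0.2192    0.1163    1.1134]
Total output x = L · d:
  x_0 = 1.0950·48 + 0.2409·34 + 0.0616·24 = 62.2276
  x_1 = 0.0768·48 + 1.0612·34 + 0.2200·24 = 45.0462
  x_2 = 0.2192·48 + 0.1163·34 + 1.1134·24 = 41.1997
Δx_2 = L[2,0] · Δd_0 = 0.2192 · 6 = 1.3155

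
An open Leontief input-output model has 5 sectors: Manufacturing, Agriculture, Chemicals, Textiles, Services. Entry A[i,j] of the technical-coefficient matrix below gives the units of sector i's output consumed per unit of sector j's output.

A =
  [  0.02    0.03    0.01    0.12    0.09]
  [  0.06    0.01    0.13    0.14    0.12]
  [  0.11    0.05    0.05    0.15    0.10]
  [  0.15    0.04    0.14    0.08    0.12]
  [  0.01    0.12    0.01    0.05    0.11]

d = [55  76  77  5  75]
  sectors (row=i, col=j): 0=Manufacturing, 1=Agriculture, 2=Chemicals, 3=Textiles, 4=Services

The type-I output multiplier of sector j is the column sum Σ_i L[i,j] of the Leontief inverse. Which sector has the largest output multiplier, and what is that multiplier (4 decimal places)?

Form M = I − A:
  [  0.98   -0.03   -0.01   -0.12   -0.09]
  [ -0.06    0.99   -0.13   -0.14   -0.12]
  [ -0.11   -0.05    0.95   -0.15   -0.10]
  [ -0.15   -0.04   -0.14    0.92   -0.12]
  [ -0.01   -0.12   -0.01   -0.05    0.89]
Leontief inverse L = M⁻¹:
  [  1.0551    0.0578    0.0443    0.1613    0.1412]
  [  0.1201    1.0563    0.1799    0.2168    0.2040]
  [  0.1657    0.0920    1.1021    0.2253    0.1834]
  [  0.2079    0.0888    0.1890    1.1699    0.2120]
  [  0.0416    0.1491    0.0478    0.0993    1.1667]
Total output x = L · d:
  x_0 = 1.0551·55 + 0.0578·76 + 0.0443·77 + 0.1613·5 + 0.1412·75 = 77.2310
  x_1 = 0.1201·55 + 1.0563·76 + 0.1799·77 + 0.2168·5 + 0.2040·75 = 117.1276
  x_2 = 0.1657·55 + 0.0920·76 + 1.1021·77 + 0.2253·5 + 0.1834·75 = 115.8456
  x_3 = 0.2079·55 + 0.0888·76 + 0.1890·77 + 1.1699·5 + 0.2120·75 = 54.4818
  x_4 = 0.0416·55 + 0.1491·76 + 0.0478·77 + 0.0993·5 + 1.1667·75 = 105.2923
Output multipliers (column sums of L):
  Manufacturing: 1.5904
  Agriculture: 1.4441
  Chemicals: 1.5630
  Textiles: 1.8726
  Services: 1.9072

Services (1.9072)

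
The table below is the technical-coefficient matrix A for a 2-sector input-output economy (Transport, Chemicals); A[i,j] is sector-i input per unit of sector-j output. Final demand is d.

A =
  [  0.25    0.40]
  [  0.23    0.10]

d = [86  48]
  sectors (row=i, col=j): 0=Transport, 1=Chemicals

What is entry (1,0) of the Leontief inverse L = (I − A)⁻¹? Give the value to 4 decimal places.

Form M = I − A:
  [  0.75   -0.40]
  [ -0.23    0.90]
Leontief inverse L = M⁻¹:
  [  1.5437    0.6861]
  [  0.3945    1.2864]
Total output x = L · d:
  x_0 = 1.5437·86 + 0.6861·48 = 165.6947
  x_1 = 0.3945·86 + 1.2864·48 = 95.6775

L[1,0] = 0.3945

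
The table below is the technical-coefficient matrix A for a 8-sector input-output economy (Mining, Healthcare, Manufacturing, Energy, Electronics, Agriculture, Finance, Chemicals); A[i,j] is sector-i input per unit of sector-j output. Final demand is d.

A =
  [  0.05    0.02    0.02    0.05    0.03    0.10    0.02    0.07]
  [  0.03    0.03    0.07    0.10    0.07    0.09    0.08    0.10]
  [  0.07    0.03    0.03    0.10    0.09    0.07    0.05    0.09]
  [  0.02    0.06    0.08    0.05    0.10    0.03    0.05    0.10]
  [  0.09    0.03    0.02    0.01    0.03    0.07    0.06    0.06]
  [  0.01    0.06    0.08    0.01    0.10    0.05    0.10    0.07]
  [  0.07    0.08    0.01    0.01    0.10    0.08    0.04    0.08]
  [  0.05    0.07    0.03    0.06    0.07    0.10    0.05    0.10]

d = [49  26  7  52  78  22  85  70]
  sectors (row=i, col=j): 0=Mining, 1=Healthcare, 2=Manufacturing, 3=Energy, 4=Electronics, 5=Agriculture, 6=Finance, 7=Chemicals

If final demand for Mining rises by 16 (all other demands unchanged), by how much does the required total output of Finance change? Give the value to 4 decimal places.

Form M = I − A:
  [  0.95   -0.02   -0.02   -0.05   -0.03   -0.10   -0.02   -0.07]
  [ -0.03    0.97   -0.07   -0.10   -0.07   -0.09   -0.08   -0.10]
  [ -0.07   -0.03    0.97   -0.10   -0.09   -0.07   -0.05   -0.09]
  [ -0.02   -0.06   -0.08    0.95   -0.10   -0.03   -0.05   -0.10]
  [ -0.09   -0.03   -0.02   -0.01    0.97   -0.07   -0.06   -0.06]
  [ -0.01   -0.06   -0.08   -0.01   -0.10    0.95   -0.10   -0.07]
  [ -0.07   -0.08   -0.01   -0.01   -0.10   -0.08    0.96   -0.08]
  [ -0.05   -0.07   -0.03   -0.06   -0.07   -0.10   -0.05    0.90]
Leontief inverse L = M⁻¹:
  [  1.0802    0.0547    0.0513    0.0791    0.0811    0.1496    0.0611    0.1265]
  [  0.0829    1.0861    0.1167    0.1479    0.1529    0.1683    0.1431    0.1912]
  [  0.1183    0.0795    1.0724    0.1427    0.1617    0.1425    0.1063    0.1724]
  [  0.0690    0.1056    0.1177    1.0950    0.1675    0.1004    0.1036    0.1787]
  [  0.1233    0.0640    0.0475    0.0393    1.0792    0.1238    0.0988    0.1162]
  [  0.0594    0.1054    0.1149    0.0506    0.1670    1.1194    0.1533    0.1453]
  [  0.1135    0.1219    0.0466    0.0480    0.1604    0.1482    1.0925    0.1517]
  [  0.0975    0.1207    0.0746    0.1050    0.1444    0.1751    0.1104    1.1843]
Total output x = L · d:
  x_0 = 1.0802·49 + 0.0547·26 + 0.0513·7 + 0.0791·52 + 0.0811·78 + 0.1496·22 + 0.0611·85 + 0.1265·70 = 82.4873
  x_1 = 0.0829·49 + 1.0861·26 + 0.1167·7 + 0.1479·52 + 0.1529·78 + 0.1683·22 + 0.1431·85 + 0.1912·70 = 81.9924
  x_2 = 0.1183·49 + 0.0795·26 + 1.0724·7 + 0.1427·52 + 0.1617·78 + 0.1425·22 + 0.1063·85 + 0.1724·70 = 59.6402
  x_3 = 0.0690·49 + 0.1056·26 + 0.1177·7 + 1.0950·52 + 0.1675·78 + 0.1004·22 + 0.1036·85 + 0.1787·70 = 100.4838
  x_4 = 0.1233·49 + 0.0640·26 + 0.0475·7 + 0.0393·52 + 1.0792·78 + 0.1238·22 + 0.0988·85 + 0.1162·70 = 113.5089
  x_5 = 0.0594·49 + 0.1054·26 + 0.1149·7 + 0.0506·52 + 0.1670·78 + 1.1194·22 + 0.1533·85 + 0.1453·70 = 69.9405
  x_6 = 0.1135·49 + 0.1219·26 + 0.0466·7 + 0.0480·52 + 0.1604·78 + 0.1482·22 + 1.0925·85 + 0.1517·70 = 130.8169
  x_7 = 0.0975·49 + 0.1207·26 + 0.0746·7 + 0.1050·52 + 0.1444·78 + 0.1751·22 + 0.1104·85 + 1.1843·70 = 121.2918
Δx_6 = L[6,0] · Δd_0 = 0.1135 · 16 = 1.8167

1.8167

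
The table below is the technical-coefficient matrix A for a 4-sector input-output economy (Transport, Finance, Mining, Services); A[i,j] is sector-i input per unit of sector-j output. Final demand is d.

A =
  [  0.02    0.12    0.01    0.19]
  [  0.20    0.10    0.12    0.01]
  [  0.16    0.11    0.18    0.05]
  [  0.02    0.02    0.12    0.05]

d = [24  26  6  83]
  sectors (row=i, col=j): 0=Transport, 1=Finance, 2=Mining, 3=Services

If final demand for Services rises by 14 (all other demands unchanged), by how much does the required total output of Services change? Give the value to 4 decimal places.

Form M = I − A:
  [  0.98   -0.12   -0.01   -0.19]
  [ -0.20    0.90   -0.12   -0.01]
  [ -0.16   -0.11    0.82   -0.05]
  [ -0.02   -0.02   -0.12    0.95]
Leontief inverse L = M⁻¹:
  [  1.0677    0.1555    0.0678    0.2187]
  [  0.2710    1.1717    0.1859    0.0763]
  [  0.2483    0.1907    1.2678    0.1184]
  [  0.0595    0.0520    0.1655    1.0738]
Total output x = L · d:
  x_0 = 1.0677·24 + 0.1555·26 + 0.0678·6 + 0.2187·83 = 48.2294
  x_1 = 0.2710·24 + 1.1717·26 + 0.1859·6 + 0.0763·83 = 44.4189
  x_2 = 0.2483·24 + 0.1907·26 + 1.2678·6 + 0.1184·83 = 28.3510
  x_3 = 0.0595·24 + 0.0520·26 + 0.1655·6 + 1.0738·83 = 92.9001
Δx_3 = L[3,3] · Δd_3 = 1.0738 · 14 = 15.0332

15.0332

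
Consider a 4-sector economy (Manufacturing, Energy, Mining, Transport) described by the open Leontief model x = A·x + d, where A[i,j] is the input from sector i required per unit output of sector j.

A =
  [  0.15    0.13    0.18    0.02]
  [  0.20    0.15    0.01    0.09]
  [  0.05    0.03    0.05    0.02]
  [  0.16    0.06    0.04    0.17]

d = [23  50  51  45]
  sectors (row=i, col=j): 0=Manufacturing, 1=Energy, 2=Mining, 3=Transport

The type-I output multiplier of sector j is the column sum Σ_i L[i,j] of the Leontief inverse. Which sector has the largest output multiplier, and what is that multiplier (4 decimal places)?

Form M = I − A:
  [  0.85   -0.13   -0.18   -0.02]
  [ -0.20    0.85   -0.01   -0.09]
  [ -0.05   -0.03    0.95   -0.02]
  [ -0.16   -0.06   -0.04    0.83]
Leontief inverse L = M⁻¹:
  [  1.2495    0.2037    0.2413    0.0580]
  [  0.3234    1.2389    0.0804    0.1441]
  [  0.0816    0.0526    1.0701    0.0335]
  [  0.2682    0.1314    0.1039    1.2280]
Total output x = L · d:
  x_0 = 1.2495·23 + 0.2037·50 + 0.2413·51 + 0.0580·45 = 53.8437
  x_1 = 0.3234·23 + 1.2389·50 + 0.0804·51 + 0.1441·45 = 79.9663
  x_2 = 0.0816·23 + 0.0526·50 + 1.0701·51 + 0.0335·45 = 60.5864
  x_3 = 0.2682·23 + 0.1314·50 + 0.1039·51 + 1.2280·45 = 73.2969
Output multipliers (column sums of L):
  Manufacturing: 1.9227
  Energy: 1.6266
  Mining: 1.4957
  Transport: 1.4636

Manufacturing (1.9227)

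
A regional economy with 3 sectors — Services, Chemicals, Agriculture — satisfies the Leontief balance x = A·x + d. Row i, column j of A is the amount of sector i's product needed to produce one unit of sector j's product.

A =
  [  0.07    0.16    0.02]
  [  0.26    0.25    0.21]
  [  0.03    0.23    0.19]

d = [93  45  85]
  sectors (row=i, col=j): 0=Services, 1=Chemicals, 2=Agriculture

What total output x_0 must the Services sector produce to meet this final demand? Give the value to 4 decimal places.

128.5401

Form M = I − A:
  [  0.93   -0.16   -0.02]
  [ -0.26    0.75   -0.21]
  [ -0.03   -0.23    0.81]
Leontief inverse L = M⁻¹:
  [  1.1561    0.2774    0.1005]
  [  0.4484    1.5561    0.4145]
  [  0.1701    0.4521    1.3560]
Total output x = L · d:
  x_0 = 1.1561·93 + 0.2774·45 + 0.1005·85 = 128.5401
  x_1 = 0.4484·93 + 1.5561·45 + 0.4145·85 = 146.9606
  x_2 = 0.1701·93 + 0.4521·45 + 1.3560·85 = 151.4286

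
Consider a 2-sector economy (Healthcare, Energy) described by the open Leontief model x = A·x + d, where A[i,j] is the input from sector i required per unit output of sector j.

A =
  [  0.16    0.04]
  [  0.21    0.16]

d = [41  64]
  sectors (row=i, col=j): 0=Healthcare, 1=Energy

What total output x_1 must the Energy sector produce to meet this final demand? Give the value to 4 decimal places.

89.4578

Form M = I − A:
  [  0.84   -0.04]
  [ -0.21    0.84]
Leontief inverse L = M⁻¹:
  [  1.2048    0.0574]
  [  0.3012    1.2048]
Total output x = L · d:
  x_0 = 1.2048·41 + 0.0574·64 = 53.0694
  x_1 = 0.3012·41 + 1.2048·64 = 89.4578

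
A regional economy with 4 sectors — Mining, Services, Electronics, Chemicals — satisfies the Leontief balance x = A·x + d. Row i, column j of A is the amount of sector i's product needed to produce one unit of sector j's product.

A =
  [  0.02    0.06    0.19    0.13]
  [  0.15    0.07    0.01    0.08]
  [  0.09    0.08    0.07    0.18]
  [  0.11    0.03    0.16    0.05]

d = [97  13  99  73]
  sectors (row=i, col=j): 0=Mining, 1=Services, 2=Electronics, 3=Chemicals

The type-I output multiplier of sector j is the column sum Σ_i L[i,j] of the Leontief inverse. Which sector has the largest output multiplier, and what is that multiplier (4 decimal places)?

Form M = I − A:
  [  0.98   -0.06   -0.19   -0.13]
  [ -0.15    0.93   -0.01   -0.08]
  [ -0.09   -0.08    0.93   -0.18]
  [ -0.11   -0.03   -0.16    0.95]
Leontief inverse L = M⁻¹:
  [  1.0822    0.0986    0.2574    0.2052]
  [  0.1897    1.0981    0.0733    0.1323]
  [  0.1514    0.1167    1.1502    0.2485]
  [  0.1568    0.0657    0.2258    1.1224]
Total output x = L · d:
  x_0 = 1.0822·97 + 0.0986·13 + 0.2574·99 + 0.2052·73 = 146.7163
  x_1 = 0.1897·97 + 1.0981·13 + 0.0733·99 + 0.1323·73 = 49.5895
  x_2 = 0.1514·97 + 0.1167·13 + 1.1502·99 + 0.2485·73 = 148.2108
  x_3 = 0.1568·97 + 0.0657·13 + 0.2258·99 + 1.1224·73 = 120.3581
Output multipliers (column sums of L):
  Mining: 1.5800
  Services: 1.3791
  Electronics: 1.7068
  Chemicals: 1.7084

Chemicals (1.7084)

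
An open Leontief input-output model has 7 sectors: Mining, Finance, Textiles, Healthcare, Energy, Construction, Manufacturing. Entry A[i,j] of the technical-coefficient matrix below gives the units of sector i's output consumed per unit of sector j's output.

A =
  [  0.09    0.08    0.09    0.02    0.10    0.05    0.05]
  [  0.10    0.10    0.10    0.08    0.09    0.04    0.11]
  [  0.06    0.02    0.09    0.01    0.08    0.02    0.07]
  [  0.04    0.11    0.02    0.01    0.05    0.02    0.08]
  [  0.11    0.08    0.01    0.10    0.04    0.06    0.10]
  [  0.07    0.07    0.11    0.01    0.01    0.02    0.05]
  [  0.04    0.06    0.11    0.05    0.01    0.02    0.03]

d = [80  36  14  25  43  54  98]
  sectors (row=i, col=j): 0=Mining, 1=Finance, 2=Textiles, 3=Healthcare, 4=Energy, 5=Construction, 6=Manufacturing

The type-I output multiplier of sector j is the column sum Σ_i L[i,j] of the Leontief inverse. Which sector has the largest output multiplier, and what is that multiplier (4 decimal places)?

Textiles (1.9392)

Form M = I − A:
  [  0.91   -0.08   -0.09   -0.02   -0.10   -0.05   -0.05]
  [ -0.10    0.90   -0.10   -0.08   -0.09   -0.04   -0.11]
  [ -0.06   -0.02    0.91   -0.01   -0.08   -0.02   -0.07]
  [ -0.04   -0.11   -0.02    0.99   -0.05   -0.02   -0.08]
  [ -0.11   -0.08   -0.01   -0.10    0.96   -0.06   -0.10]
  [ -0.07   -0.07   -0.11   -0.01   -0.01    0.98   -0.05]
  [ -0.04   -0.06   -0.11   -0.05   -0.01   -0.02    0.97]
Leontief inverse L = M⁻¹:
  [  1.1566    0.1406    0.1560    0.0581    0.1517    0.0807    0.1114]
  [  0.1799    1.1787    0.1836    0.1265    0.1539    0.0768    0.1864]
  [  0.1050    0.0598    1.1363    0.0360    0.1147    0.0410    0.1111]
  [  0.0863    0.1554    0.0693    1.0404    0.0852    0.0411    0.1238]
  [  0.1730    0.1481    0.0784    0.1353    1.0897    0.0892    0.1595]
  [  0.1139    0.1090    0.1612    0.0328    0.0490    1.0395    0.0912]
  [  0.0793    0.0973    0.1544    0.0700    0.0454    0.0372    1.0696]
Total output x = L · d:
  x_0 = 1.1566·80 + 0.1406·36 + 0.1560·14 + 0.0581·25 + 0.1517·43 + 0.0807·54 + 0.1114·98 = 123.0219
  x_1 = 0.1799·80 + 1.1787·36 + 0.1836·14 + 0.1265·25 + 0.1539·43 + 0.0768·54 + 0.1864·98 = 91.5975
  x_2 = 0.1050·80 + 0.0598·36 + 1.1363·14 + 0.0360·25 + 0.1147·43 + 0.0410·54 + 0.1111·98 = 45.3933
  x_3 = 0.0863·80 + 0.1554·36 + 0.0693·14 + 1.0404·25 + 0.0852·43 + 0.0411·54 + 0.1238·98 = 57.4959
  x_4 = 0.1730·80 + 0.1481·36 + 0.0784·14 + 0.1353·25 + 1.0897·43 + 0.0892·54 + 0.1595·98 = 90.9531
  x_5 = 0.1139·80 + 0.1090·36 + 0.1612·14 + 0.0328·25 + 0.0490·43 + 1.0395·54 + 0.0912·98 = 83.2938
  x_6 = 0.0793·80 + 0.0973·36 + 0.1544·14 + 0.0700·25 + 0.0454·43 + 0.0372·54 + 1.0696·98 = 122.5363
Output multipliers (column sums of L):
  Mining: 1.8940
  Finance: 1.8888
  Textiles: 1.9392
  Healthcare: 1.4990
  Energy: 1.6897
  Construction: 1.4056
  Manufacturing: 1.8530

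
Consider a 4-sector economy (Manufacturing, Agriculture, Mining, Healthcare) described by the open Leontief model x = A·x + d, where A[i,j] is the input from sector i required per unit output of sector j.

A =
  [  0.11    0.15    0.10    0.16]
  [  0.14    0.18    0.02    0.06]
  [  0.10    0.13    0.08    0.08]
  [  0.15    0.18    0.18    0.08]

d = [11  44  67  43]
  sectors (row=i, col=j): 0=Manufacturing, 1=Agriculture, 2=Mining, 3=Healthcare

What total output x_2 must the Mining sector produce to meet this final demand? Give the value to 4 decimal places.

96.0382

Form M = I − A:
  [  0.89   -0.15   -0.10   -0.16]
  [ -0.14    0.82   -0.02   -0.06]
  [ -0.10   -0.13    0.92   -0.08]
  [ -0.15   -0.18   -0.18    0.92]
Leontief inverse L = M⁻¹:
  [  1.2365    0.3117    0.1905    0.2519]
  [  0.2367    1.3048    0.0802    0.1332]
  [  0.1927    0.2491    1.1425    0.1491]
  [  0.2856    0.3548    0.2703    1.1833]
Total output x = L · d:
  x_0 = 1.2365·11 + 0.3117·44 + 0.1905·67 + 0.2519·43 = 50.9098
  x_1 = 0.2367·11 + 1.3048·44 + 0.0802·67 + 0.1332·43 = 71.1131
  x_2 = 0.1927·11 + 0.2491·44 + 1.1425·67 + 0.1491·43 = 96.0382
  x_3 = 0.2856·11 + 0.3548·44 + 0.2703·67 + 1.1833·43 = 87.7431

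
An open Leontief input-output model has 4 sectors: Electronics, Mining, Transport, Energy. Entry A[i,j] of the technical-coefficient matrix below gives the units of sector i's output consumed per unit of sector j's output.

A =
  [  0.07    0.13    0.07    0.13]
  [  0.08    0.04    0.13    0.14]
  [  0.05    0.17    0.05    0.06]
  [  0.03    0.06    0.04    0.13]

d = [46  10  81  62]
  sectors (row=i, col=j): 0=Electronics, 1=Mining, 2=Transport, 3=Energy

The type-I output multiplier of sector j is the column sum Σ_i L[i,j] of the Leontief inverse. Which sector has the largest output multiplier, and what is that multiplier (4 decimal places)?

Form M = I − A:
  [  0.93   -0.13   -0.07   -0.13]
  [ -0.08    0.96   -0.13   -0.14]
  [ -0.05   -0.17    0.95   -0.06]
  [ -0.03   -0.06   -0.04    0.87]
Leontief inverse L = M⁻¹:
  [  1.1037    0.1824    0.1148    0.2022]
  [  0.1101    1.0990    0.1671    0.2048]
  [  0.0809    0.2121    1.0927    0.1216]
  [  0.0494    0.0918    0.0657    1.1761]
Total output x = L · d:
  x_0 = 1.1037·46 + 0.1824·10 + 0.1148·81 + 0.2022·62 = 74.4264
  x_1 = 0.1101·46 + 1.0990·10 + 0.1671·81 + 0.2048·62 = 42.2922
  x_2 = 0.0809·46 + 0.2121·10 + 1.0927·81 + 0.1216·62 = 101.8915
  x_3 = 0.0494·46 + 0.0918·10 + 0.0657·81 + 1.1761·62 = 81.4322
Output multipliers (column sums of L):
  Electronics: 1.3441
  Mining: 1.5853
  Transport: 1.4404
  Energy: 1.7047

Energy (1.7047)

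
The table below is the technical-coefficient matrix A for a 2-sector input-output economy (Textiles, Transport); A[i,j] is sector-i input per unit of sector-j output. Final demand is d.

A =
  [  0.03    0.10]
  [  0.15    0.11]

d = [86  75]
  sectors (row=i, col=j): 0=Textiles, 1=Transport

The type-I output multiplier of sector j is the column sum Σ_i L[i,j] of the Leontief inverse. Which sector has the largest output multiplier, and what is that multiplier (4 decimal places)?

Transport (1.2613)

Form M = I − A:
  [  0.97   -0.10]
  [ -0.15    0.89]
Leontief inverse L = M⁻¹:
  [  1.0492    0.1179]
  [  0.1768    1.1435]
Total output x = L · d:
  x_0 = 1.0492·86 + 0.1179·75 = 99.0687
  x_1 = 0.1768·86 + 1.1435·75 = 100.9666
Output multipliers (column sums of L):
  Textiles: 1.2260
  Transport: 1.2613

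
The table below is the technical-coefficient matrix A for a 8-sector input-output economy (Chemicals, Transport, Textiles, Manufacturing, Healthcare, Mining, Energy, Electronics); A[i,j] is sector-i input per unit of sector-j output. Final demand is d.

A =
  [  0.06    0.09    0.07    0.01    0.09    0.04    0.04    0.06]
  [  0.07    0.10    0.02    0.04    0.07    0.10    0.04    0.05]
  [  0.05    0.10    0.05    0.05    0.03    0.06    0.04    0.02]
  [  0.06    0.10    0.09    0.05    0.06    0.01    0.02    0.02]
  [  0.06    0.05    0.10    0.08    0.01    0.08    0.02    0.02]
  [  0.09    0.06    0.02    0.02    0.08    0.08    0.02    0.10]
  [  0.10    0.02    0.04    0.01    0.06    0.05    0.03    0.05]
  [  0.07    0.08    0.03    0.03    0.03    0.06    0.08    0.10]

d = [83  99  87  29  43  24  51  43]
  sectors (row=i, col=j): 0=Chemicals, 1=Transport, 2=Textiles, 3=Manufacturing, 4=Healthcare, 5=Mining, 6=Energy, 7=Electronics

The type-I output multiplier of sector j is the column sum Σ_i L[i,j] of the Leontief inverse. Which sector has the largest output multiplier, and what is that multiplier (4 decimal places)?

Form M = I − A:
  [  0.94   -0.09   -0.07   -0.01   -0.09   -0.04   -0.04   -0.06]
  [ -0.07    0.90   -0.02   -0.04   -0.07   -0.10   -0.04   -0.05]
  [ -0.05   -0.10    0.95   -0.05   -0.03   -0.06   -0.04   -0.02]
  [ -0.06   -0.10   -0.09    0.95   -0.06   -0.01   -0.02   -0.02]
  [ -0.06   -0.05   -0.10   -0.08    0.99   -0.08   -0.02   -0.02]
  [ -0.09   -0.06   -0.02   -0.02   -0.08    0.92   -0.02   -0.10]
  [ -0.10   -0.02   -0.04   -0.01   -0.06   -0.05    0.97   -0.05]
  [ -0.07   -0.08   -0.03   -0.03   -0.03   -0.06   -0.08    0.90]
Leontief inverse L = M⁻¹:
  [  1.1168    0.1533    0.1118    0.0414    0.1334    0.0952    0.0711    0.1039]
  [  0.1329    1.1673    0.0634    0.0714    0.1211    0.1586    0.0718    0.1010]
  [  0.1003    0.1567    1.0849    0.0756    0.0720    0.1066    0.0654    0.0583]
  [  0.1084    0.1602    0.1289    1.0791    0.0995    0.0570    0.0463    0.0541]
  [  0.1110    0.1114    0.1380    0.1068    1.0534    0.1250    0.0462    0.0589]
  [  0.1496    0.1249    0.0627    0.0501    0.1269    1.1355    0.0535    0.1514]
  [  0.1445    0.0688    0.0743    0.0321    0.0960    0.0903    1.0544    0.0866]
  [  0.1322    0.1444    0.0702    0.0578    0.0790    0.1148    0.1145    1.1517]
Total output x = L · d:
  x_0 = 1.1168·83 + 0.1533·99 + 0.1118·87 + 0.0414·29 + 0.1334·43 + 0.0952·24 + 0.0711·51 + 0.1039·43 = 134.8981
  x_1 = 0.1329·83 + 1.1673·99 + 0.0634·87 + 0.0714·29 + 0.1211·43 + 0.1586·24 + 0.0718·51 + 0.1010·43 = 151.1968
  x_2 = 0.1003·83 + 0.1567·99 + 1.0849·87 + 0.0756·29 + 0.0720·43 + 0.1066·24 + 0.0654·51 + 0.0583·43 = 131.9101
  x_3 = 0.1084·83 + 0.1602·99 + 0.1289·87 + 1.0791·29 + 0.0995·43 + 0.0570·24 + 0.0463·51 + 0.0541·43 = 77.7099
  x_4 = 0.1110·83 + 0.1114·99 + 0.1380·87 + 0.1068·29 + 1.0534·43 + 0.1250·24 + 0.0462·51 + 0.0589·43 = 88.5283
  x_5 = 0.1496·83 + 0.1249·99 + 0.0627·87 + 0.0501·29 + 0.1269·43 + 1.1355·24 + 0.0535·51 + 0.1514·43 = 73.6333
  x_6 = 0.1445·83 + 0.0688·99 + 0.0743·87 + 0.0321·29 + 0.0960·43 + 0.0903·24 + 1.0544·51 + 0.0866·43 = 89.9880
  x_7 = 0.1322·83 + 0.1444·99 + 0.0702·87 + 0.0578·29 + 0.0790·43 + 0.1148·24 + 0.1145·51 + 1.1517·43 = 94.5557
Output multipliers (column sums of L):
  Chemicals: 1.9956
  Transport: 2.0869
  Textiles: 1.7341
  Manufacturing: 1.5142
  Healthcare: 1.7814
  Mining: 1.8830
  Energy: 1.5232
  Electronics: 1.7657

Transport (2.0869)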